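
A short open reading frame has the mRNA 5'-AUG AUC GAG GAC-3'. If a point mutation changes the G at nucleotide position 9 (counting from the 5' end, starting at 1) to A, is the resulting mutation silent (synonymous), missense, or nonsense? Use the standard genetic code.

Position 9 falls in codon 3: GAG → Glu.
After the substitution the codon is GAA → Glu.
Both encode Glu, so the change is synonymous.

silent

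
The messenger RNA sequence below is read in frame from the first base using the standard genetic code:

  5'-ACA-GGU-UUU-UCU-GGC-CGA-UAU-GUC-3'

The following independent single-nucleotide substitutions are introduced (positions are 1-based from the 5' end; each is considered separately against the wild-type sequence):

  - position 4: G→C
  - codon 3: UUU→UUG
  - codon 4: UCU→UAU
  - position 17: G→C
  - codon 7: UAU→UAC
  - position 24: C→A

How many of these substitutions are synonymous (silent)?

2

Codon 2: GGU (Gly) → CGU (Arg) — missense.
Codon 3: UUU (Phe) → UUG (Leu) — missense.
Codon 4: UCU (Ser) → UAU (Tyr) — missense.
Codon 6: CGA (Arg) → CCA (Pro) — missense.
Codon 7: UAU (Tyr) → UAC (Tyr) — synonymous.
Codon 8: GUC (Val) → GUA (Val) — synonymous.
Synonymous: 2 of 6.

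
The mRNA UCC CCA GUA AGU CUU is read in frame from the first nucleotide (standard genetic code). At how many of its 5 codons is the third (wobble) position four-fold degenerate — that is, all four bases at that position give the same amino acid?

Codon 1 UCC (Ser): third position 4-fold.
Codon 2 CCA (Pro): third position 4-fold.
Codon 3 GUA (Val): third position 4-fold.
Codon 4 AGU (Ser): third position 2-fold.
Codon 5 CUU (Leu): third position 4-fold.
Four-fold degenerate third positions: 4.

4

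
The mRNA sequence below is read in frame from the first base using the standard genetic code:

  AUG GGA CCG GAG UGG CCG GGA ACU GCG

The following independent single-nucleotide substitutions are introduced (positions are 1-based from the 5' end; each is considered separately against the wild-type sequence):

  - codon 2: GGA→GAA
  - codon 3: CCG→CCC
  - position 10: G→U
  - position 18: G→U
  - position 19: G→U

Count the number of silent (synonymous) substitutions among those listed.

Codon 2: GGA (Gly) → GAA (Glu) — missense.
Codon 3: CCG (Pro) → CCC (Pro) — synonymous.
Codon 4: GAG (Glu) → UAG (Stop) — nonsense.
Codon 6: CCG (Pro) → CCU (Pro) — synonymous.
Codon 7: GGA (Gly) → UGA (Stop) — nonsense.
Synonymous: 2 of 5.

2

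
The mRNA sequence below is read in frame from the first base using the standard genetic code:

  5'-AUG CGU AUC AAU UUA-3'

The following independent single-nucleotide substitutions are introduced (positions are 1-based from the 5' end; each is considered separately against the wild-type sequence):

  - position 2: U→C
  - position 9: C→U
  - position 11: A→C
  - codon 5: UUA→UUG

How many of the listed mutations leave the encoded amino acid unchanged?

Codon 1: AUG (Met) → ACG (Thr) — missense.
Codon 3: AUC (Ile) → AUU (Ile) — synonymous.
Codon 4: AAU (Asn) → ACU (Thr) — missense.
Codon 5: UUA (Leu) → UUG (Leu) — synonymous.
Synonymous: 2 of 4.

2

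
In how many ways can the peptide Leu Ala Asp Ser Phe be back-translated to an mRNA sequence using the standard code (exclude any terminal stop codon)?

Leu: 6 codons.
Ala: 4 codons.
Asp: 2 codons.
Ser: 6 codons.
Phe: 2 codons.
6 × 4 × 2 × 6 × 2 = 576.

576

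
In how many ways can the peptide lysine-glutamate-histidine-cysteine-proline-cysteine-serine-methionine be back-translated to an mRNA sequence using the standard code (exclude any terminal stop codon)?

Lys: 2 codons.
Glu: 2 codons.
His: 2 codons.
Cys: 2 codons.
Pro: 4 codons.
Cys: 2 codons.
Ser: 6 codons.
Met: 1 codon.
2 × 2 × 2 × 2 × 4 × 2 × 6 × 1 = 768.

768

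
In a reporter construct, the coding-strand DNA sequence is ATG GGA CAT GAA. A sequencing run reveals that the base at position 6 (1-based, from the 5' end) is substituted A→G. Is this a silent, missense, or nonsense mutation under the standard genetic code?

Position 6 falls in codon 2: GGA → Gly.
After the substitution the codon is GGG → Gly.
Both encode Gly, so the change is synonymous.

silent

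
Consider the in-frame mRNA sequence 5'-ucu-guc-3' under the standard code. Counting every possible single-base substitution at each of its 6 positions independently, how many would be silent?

Codon 1 (UCU, Ser): 3 synonymous substitutions.
Codon 2 (GUC, Val): 3 synonymous substitutions.
Total: 3 + 3 = 6.

6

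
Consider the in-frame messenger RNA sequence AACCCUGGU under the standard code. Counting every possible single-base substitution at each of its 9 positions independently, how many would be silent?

7

Codon 1 (AAC, Asn): 1 synonymous substitution.
Codon 2 (CCU, Pro): 3 synonymous substitutions.
Codon 3 (GGU, Gly): 3 synonymous substitutions.
Total: 1 + 3 + 3 = 7.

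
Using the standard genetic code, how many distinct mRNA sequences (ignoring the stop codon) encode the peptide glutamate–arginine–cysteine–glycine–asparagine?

Glu: 2 codons.
Arg: 6 codons.
Cys: 2 codons.
Gly: 4 codons.
Asn: 2 codons.
2 × 6 × 2 × 4 × 2 = 192.

192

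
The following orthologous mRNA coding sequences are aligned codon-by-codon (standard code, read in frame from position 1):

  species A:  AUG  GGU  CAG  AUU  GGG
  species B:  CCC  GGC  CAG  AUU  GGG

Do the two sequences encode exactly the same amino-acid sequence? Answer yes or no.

no

Codon 1: AUG Met / CCC Pro — nonsynonymous.
Codon 2: GGU Gly / GGC Gly — synonymous.
Codon 3: CAG Gln / CAG Gln — identical.
Codon 4: AUU Ile / AUU Ile — identical.
Codon 5: GGG Gly / GGG Gly — identical.
Nonsynonymous differences: 1 → different protein.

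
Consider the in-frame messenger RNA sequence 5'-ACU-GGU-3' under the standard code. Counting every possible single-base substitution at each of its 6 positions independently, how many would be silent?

6

Codon 1 (ACU, Thr): 3 synonymous substitutions.
Codon 2 (GGU, Gly): 3 synonymous substitutions.
Total: 3 + 3 = 6.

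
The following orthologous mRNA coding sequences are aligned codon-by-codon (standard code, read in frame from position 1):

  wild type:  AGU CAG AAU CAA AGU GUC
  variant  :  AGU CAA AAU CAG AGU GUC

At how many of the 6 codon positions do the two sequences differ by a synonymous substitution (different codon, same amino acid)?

Codon 1: AGU Ser / AGU Ser — identical.
Codon 2: CAG Gln / CAA Gln — synonymous.
Codon 3: AAU Asn / AAU Asn — identical.
Codon 4: CAA Gln / CAG Gln — synonymous.
Codon 5: AGU Ser / AGU Ser — identical.
Codon 6: GUC Val / GUC Val — identical.
Synonymous differences: 2.

2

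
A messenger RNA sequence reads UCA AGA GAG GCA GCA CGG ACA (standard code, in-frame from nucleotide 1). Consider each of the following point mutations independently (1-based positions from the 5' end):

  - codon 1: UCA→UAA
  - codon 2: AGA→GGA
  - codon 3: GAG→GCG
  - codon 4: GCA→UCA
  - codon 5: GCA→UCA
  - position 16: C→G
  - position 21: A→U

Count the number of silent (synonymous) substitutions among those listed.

1

Codon 1: UCA (Ser) → UAA (Stop) — nonsense.
Codon 2: AGA (Arg) → GGA (Gly) — missense.
Codon 3: GAG (Glu) → GCG (Ala) — missense.
Codon 4: GCA (Ala) → UCA (Ser) — missense.
Codon 5: GCA (Ala) → UCA (Ser) — missense.
Codon 6: CGG (Arg) → GGG (Gly) — missense.
Codon 7: ACA (Thr) → ACU (Thr) — synonymous.
Synonymous: 1 of 7.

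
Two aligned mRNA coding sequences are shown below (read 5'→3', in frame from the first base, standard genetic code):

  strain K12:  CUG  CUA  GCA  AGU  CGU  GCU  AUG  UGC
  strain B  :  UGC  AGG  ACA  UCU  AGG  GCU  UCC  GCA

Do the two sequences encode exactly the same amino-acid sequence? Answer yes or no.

Codon 1: CUG Leu / UGC Cys — nonsynonymous.
Codon 2: CUA Leu / AGG Arg — nonsynonymous.
Codon 3: GCA Ala / ACA Thr — nonsynonymous.
Codon 4: AGU Ser / UCU Ser — synonymous.
Codon 5: CGU Arg / AGG Arg — synonymous.
Codon 6: GCU Ala / GCU Ala — identical.
Codon 7: AUG Met / UCC Ser — nonsynonymous.
Codon 8: UGC Cys / GCA Ala — nonsynonymous.
Nonsynonymous differences: 5 → different protein.

no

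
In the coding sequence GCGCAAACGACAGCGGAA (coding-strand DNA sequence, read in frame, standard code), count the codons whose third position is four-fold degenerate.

4

Codon 1 GCG (Ala): third position 4-fold.
Codon 2 CAA (Gln): third position 2-fold.
Codon 3 ACG (Thr): third position 4-fold.
Codon 4 ACA (Thr): third position 4-fold.
Codon 5 GCG (Ala): third position 4-fold.
Codon 6 GAA (Glu): third position 2-fold.
Four-fold degenerate third positions: 4.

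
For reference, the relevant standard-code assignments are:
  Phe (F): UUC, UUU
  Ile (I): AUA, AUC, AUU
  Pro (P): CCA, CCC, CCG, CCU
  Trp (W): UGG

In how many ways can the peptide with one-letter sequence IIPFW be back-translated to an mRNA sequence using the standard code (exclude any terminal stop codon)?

72

Ile: 3 codons.
Ile: 3 codons.
Pro: 4 codons.
Phe: 2 codons.
Trp: 1 codon.
3 × 3 × 4 × 2 × 1 = 72.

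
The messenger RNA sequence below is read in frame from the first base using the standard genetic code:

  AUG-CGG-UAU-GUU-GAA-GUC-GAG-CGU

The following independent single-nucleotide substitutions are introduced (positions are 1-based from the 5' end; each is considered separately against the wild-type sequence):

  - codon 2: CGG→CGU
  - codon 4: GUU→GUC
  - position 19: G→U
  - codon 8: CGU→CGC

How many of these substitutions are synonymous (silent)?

3

Codon 2: CGG (Arg) → CGU (Arg) — synonymous.
Codon 4: GUU (Val) → GUC (Val) — synonymous.
Codon 7: GAG (Glu) → UAG (Stop) — nonsense.
Codon 8: CGU (Arg) → CGC (Arg) — synonymous.
Synonymous: 3 of 4.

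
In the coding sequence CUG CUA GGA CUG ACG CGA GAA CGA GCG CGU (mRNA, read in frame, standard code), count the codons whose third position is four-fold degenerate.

Codon 1 CUG (Leu): third position 4-fold.
Codon 2 CUA (Leu): third position 4-fold.
Codon 3 GGA (Gly): third position 4-fold.
Codon 4 CUG (Leu): third position 4-fold.
Codon 5 ACG (Thr): third position 4-fold.
Codon 6 CGA (Arg): third position 4-fold.
Codon 7 GAA (Glu): third position 2-fold.
Codon 8 CGA (Arg): third position 4-fold.
Codon 9 GCG (Ala): third position 4-fold.
Codon 10 CGU (Arg): third position 4-fold.
Four-fold degenerate third positions: 9.

9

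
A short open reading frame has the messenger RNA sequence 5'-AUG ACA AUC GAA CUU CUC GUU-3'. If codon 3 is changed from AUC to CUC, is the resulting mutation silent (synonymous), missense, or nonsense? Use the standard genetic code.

missense

Position 7 falls in codon 3: AUC → Ile.
After the substitution the codon is CUC → Leu.
Ile ≠ Leu, so this is a missense mutation.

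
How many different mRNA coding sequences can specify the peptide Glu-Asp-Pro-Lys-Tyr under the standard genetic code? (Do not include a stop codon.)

64

Glu: 2 codons.
Asp: 2 codons.
Pro: 4 codons.
Lys: 2 codons.
Tyr: 2 codons.
2 × 2 × 4 × 2 × 2 = 64.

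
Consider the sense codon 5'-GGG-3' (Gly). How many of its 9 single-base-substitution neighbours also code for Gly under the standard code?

3

Position 1: none → 0 synonymous.
Position 2: none → 0 synonymous.
Position 3: GGU, GGC, GGA → 3 synonymous.
Total: 0 + 0 + 3 = 3.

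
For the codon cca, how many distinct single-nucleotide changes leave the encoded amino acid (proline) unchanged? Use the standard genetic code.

Position 1: none → 0 synonymous.
Position 2: none → 0 synonymous.
Position 3: CCU, CCC, CCG → 3 synonymous.
Total: 0 + 0 + 3 = 3.

3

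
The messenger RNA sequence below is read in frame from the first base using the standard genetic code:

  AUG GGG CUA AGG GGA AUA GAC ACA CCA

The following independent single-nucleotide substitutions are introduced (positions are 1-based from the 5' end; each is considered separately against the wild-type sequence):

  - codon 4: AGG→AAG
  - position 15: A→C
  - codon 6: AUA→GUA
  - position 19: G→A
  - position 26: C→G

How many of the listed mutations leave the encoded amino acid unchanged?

1

Codon 4: AGG (Arg) → AAG (Lys) — missense.
Codon 5: GGA (Gly) → GGC (Gly) — synonymous.
Codon 6: AUA (Ile) → GUA (Val) — missense.
Codon 7: GAC (Asp) → AAC (Asn) — missense.
Codon 9: CCA (Pro) → CGA (Arg) — missense.
Synonymous: 1 of 5.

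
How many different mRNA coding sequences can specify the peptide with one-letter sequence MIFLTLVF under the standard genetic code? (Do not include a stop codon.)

Met: 1 codon.
Ile: 3 codons.
Phe: 2 codons.
Leu: 6 codons.
Thr: 4 codons.
Leu: 6 codons.
Val: 4 codons.
Phe: 2 codons.
1 × 3 × 2 × 6 × 4 × 6 × 4 × 2 = 6912.

6912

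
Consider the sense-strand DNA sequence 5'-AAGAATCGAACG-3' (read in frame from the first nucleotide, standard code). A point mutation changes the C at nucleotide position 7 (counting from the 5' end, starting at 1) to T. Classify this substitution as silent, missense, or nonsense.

nonsense

Position 7 falls in codon 3: CGA → Arg.
After the substitution the codon is TGA → Stop.
The new codon is a stop codon, so this is a nonsense mutation.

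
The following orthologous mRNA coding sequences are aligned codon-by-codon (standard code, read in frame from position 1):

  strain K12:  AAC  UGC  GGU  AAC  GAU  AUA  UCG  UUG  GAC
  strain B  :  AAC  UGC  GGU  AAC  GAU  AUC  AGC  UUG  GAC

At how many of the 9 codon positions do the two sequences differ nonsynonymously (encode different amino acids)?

0

Codon 1: AAC Asn / AAC Asn — identical.
Codon 2: UGC Cys / UGC Cys — identical.
Codon 3: GGU Gly / GGU Gly — identical.
Codon 4: AAC Asn / AAC Asn — identical.
Codon 5: GAU Asp / GAU Asp — identical.
Codon 6: AUA Ile / AUC Ile — synonymous.
Codon 7: UCG Ser / AGC Ser — synonymous.
Codon 8: UUG Leu / UUG Leu — identical.
Codon 9: GAC Asp / GAC Asp — identical.
Nonsynonymous differences: 0.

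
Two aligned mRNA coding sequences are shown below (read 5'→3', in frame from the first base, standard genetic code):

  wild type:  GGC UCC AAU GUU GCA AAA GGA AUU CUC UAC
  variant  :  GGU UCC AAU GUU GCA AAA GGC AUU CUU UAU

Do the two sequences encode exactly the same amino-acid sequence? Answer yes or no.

Codon 1: GGC Gly / GGU Gly — synonymous.
Codon 2: UCC Ser / UCC Ser — identical.
Codon 3: AAU Asn / AAU Asn — identical.
Codon 4: GUU Val / GUU Val — identical.
Codon 5: GCA Ala / GCA Ala — identical.
Codon 6: AAA Lys / AAA Lys — identical.
Codon 7: GGA Gly / GGC Gly — synonymous.
Codon 8: AUU Ile / AUU Ile — identical.
Codon 9: CUC Leu / CUU Leu — synonymous.
Codon 10: UAC Tyr / UAU Tyr — synonymous.
Nonsynonymous differences: 0 → same protein.

yes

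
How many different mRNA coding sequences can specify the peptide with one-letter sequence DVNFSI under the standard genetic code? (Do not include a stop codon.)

Asp: 2 codons.
Val: 4 codons.
Asn: 2 codons.
Phe: 2 codons.
Ser: 6 codons.
Ile: 3 codons.
2 × 4 × 2 × 2 × 6 × 3 = 576.

576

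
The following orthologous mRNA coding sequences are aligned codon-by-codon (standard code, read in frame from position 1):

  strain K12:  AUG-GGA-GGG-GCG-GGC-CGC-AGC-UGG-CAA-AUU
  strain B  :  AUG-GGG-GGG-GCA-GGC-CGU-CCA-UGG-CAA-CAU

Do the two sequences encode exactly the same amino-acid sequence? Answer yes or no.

Codon 1: AUG Met / AUG Met — identical.
Codon 2: GGA Gly / GGG Gly — synonymous.
Codon 3: GGG Gly / GGG Gly — identical.
Codon 4: GCG Ala / GCA Ala — synonymous.
Codon 5: GGC Gly / GGC Gly — identical.
Codon 6: CGC Arg / CGU Arg — synonymous.
Codon 7: AGC Ser / CCA Pro — nonsynonymous.
Codon 8: UGG Trp / UGG Trp — identical.
Codon 9: CAA Gln / CAA Gln — identical.
Codon 10: AUU Ile / CAU His — nonsynonymous.
Nonsynonymous differences: 2 → different protein.

no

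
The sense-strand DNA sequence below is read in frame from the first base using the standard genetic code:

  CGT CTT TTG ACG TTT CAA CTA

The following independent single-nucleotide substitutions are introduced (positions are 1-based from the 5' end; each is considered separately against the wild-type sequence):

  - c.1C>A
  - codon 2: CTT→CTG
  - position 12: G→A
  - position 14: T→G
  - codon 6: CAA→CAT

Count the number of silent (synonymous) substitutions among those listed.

Codon 1: CGT (Arg) → AGT (Ser) — missense.
Codon 2: CTT (Leu) → CTG (Leu) — synonymous.
Codon 4: ACG (Thr) → ACA (Thr) — synonymous.
Codon 5: TTT (Phe) → TGT (Cys) — missense.
Codon 6: CAA (Gln) → CAT (His) — missense.
Synonymous: 2 of 5.

2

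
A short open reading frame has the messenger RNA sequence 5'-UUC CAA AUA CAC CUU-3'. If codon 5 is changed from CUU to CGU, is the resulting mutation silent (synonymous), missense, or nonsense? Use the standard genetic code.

missense

Position 14 falls in codon 5: CUU → Leu.
After the substitution the codon is CGU → Arg.
Leu ≠ Arg, so this is a missense mutation.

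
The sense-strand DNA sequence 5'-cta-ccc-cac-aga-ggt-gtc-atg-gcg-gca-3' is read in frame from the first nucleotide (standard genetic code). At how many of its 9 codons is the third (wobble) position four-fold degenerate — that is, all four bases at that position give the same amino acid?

Codon 1 CTA (Leu): third position 4-fold.
Codon 2 CCC (Pro): third position 4-fold.
Codon 3 CAC (His): third position 2-fold.
Codon 4 AGA (Arg): third position 2-fold.
Codon 5 GGT (Gly): third position 4-fold.
Codon 6 GTC (Val): third position 4-fold.
Codon 7 ATG (Met): third position 1-fold.
Codon 8 GCG (Ala): third position 4-fold.
Codon 9 GCA (Ala): third position 4-fold.
Four-fold degenerate third positions: 6.

6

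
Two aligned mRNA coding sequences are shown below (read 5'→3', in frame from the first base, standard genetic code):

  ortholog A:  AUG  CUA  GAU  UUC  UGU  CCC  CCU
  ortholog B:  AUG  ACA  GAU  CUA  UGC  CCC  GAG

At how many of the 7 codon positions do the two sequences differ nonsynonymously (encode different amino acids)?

3

Codon 1: AUG Met / AUG Met — identical.
Codon 2: CUA Leu / ACA Thr — nonsynonymous.
Codon 3: GAU Asp / GAU Asp — identical.
Codon 4: UUC Phe / CUA Leu — nonsynonymous.
Codon 5: UGU Cys / UGC Cys — synonymous.
Codon 6: CCC Pro / CCC Pro — identical.
Codon 7: CCU Pro / GAG Glu — nonsynonymous.
Nonsynonymous differences: 3.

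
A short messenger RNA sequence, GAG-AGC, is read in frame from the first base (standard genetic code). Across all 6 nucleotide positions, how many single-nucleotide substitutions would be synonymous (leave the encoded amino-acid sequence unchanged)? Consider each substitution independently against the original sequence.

2

Codon 1 (GAG, Glu): 1 synonymous substitution.
Codon 2 (AGC, Ser): 1 synonymous substitution.
Total: 1 + 1 = 2.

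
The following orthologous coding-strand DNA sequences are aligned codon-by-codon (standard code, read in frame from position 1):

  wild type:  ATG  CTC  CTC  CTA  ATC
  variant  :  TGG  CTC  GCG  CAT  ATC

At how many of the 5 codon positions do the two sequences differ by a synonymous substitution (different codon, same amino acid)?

Codon 1: ATG Met / TGG Trp — nonsynonymous.
Codon 2: CTC Leu / CTC Leu — identical.
Codon 3: CTC Leu / GCG Ala — nonsynonymous.
Codon 4: CTA Leu / CAT His — nonsynonymous.
Codon 5: ATC Ile / ATC Ile — identical.
Synonymous differences: 0.

0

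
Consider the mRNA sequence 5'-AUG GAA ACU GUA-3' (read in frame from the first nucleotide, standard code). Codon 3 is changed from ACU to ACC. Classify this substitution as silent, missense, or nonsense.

silent

Position 9 falls in codon 3: ACU → Thr.
After the substitution the codon is ACC → Thr.
Both encode Thr, so the change is synonymous.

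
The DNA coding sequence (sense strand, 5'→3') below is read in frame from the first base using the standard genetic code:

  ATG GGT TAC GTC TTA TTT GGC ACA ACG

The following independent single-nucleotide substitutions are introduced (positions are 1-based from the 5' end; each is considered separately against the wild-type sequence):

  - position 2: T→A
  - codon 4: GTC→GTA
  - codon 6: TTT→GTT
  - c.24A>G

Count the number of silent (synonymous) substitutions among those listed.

2

Codon 1: ATG (Met) → AAG (Lys) — missense.
Codon 4: GTC (Val) → GTA (Val) — synonymous.
Codon 6: TTT (Phe) → GTT (Val) — missense.
Codon 8: ACA (Thr) → ACG (Thr) — synonymous.
Synonymous: 2 of 4.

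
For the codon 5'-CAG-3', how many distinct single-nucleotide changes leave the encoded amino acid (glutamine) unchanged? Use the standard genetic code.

1

Position 1: none → 0 synonymous.
Position 2: none → 0 synonymous.
Position 3: CAA → 1 synonymous.
Total: 0 + 0 + 1 = 1.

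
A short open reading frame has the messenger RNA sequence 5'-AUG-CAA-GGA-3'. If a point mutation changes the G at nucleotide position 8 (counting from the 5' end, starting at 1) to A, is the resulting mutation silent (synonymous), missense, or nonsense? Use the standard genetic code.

Position 8 falls in codon 3: GGA → Gly.
After the substitution the codon is GAA → Glu.
Gly ≠ Glu, so this is a missense mutation.

missense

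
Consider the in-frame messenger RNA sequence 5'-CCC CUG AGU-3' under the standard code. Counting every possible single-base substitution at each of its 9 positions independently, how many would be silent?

8

Codon 1 (CCC, Pro): 3 synonymous substitutions.
Codon 2 (CUG, Leu): 4 synonymous substitutions.
Codon 3 (AGU, Ser): 1 synonymous substitution.
Total: 3 + 4 + 1 = 8.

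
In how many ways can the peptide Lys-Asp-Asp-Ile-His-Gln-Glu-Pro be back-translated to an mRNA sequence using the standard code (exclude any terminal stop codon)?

768

Lys: 2 codons.
Asp: 2 codons.
Asp: 2 codons.
Ile: 3 codons.
His: 2 codons.
Gln: 2 codons.
Glu: 2 codons.
Pro: 4 codons.
2 × 2 × 2 × 3 × 2 × 2 × 2 × 4 = 768.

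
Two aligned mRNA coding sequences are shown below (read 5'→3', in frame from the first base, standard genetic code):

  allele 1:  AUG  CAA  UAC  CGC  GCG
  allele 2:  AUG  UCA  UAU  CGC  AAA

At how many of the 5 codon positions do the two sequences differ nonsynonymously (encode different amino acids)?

2

Codon 1: AUG Met / AUG Met — identical.
Codon 2: CAA Gln / UCA Ser — nonsynonymous.
Codon 3: UAC Tyr / UAU Tyr — synonymous.
Codon 4: CGC Arg / CGC Arg — identical.
Codon 5: GCG Ala / AAA Lys — nonsynonymous.
Nonsynonymous differences: 2.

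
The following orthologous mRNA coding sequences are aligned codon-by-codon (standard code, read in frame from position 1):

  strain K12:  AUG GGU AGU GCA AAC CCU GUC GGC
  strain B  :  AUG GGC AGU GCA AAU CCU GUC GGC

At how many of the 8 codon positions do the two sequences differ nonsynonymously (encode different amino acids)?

0

Codon 1: AUG Met / AUG Met — identical.
Codon 2: GGU Gly / GGC Gly — synonymous.
Codon 3: AGU Ser / AGU Ser — identical.
Codon 4: GCA Ala / GCA Ala — identical.
Codon 5: AAC Asn / AAU Asn — synonymous.
Codon 6: CCU Pro / CCU Pro — identical.
Codon 7: GUC Val / GUC Val — identical.
Codon 8: GGC Gly / GGC Gly — identical.
Nonsynonymous differences: 0.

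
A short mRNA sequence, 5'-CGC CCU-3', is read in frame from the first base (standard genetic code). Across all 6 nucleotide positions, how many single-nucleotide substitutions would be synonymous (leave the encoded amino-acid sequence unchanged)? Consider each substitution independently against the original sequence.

Codon 1 (CGC, Arg): 3 synonymous substitutions.
Codon 2 (CCU, Pro): 3 synonymous substitutions.
Total: 3 + 3 = 6.

6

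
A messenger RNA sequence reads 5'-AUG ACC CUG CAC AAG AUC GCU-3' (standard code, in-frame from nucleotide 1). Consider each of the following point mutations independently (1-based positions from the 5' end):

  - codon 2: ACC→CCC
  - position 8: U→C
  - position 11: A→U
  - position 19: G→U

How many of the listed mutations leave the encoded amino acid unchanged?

Codon 2: ACC (Thr) → CCC (Pro) — missense.
Codon 3: CUG (Leu) → CCG (Pro) — missense.
Codon 4: CAC (His) → CUC (Leu) — missense.
Codon 7: GCU (Ala) → UCU (Ser) — missense.
Synonymous: 0 of 4.

0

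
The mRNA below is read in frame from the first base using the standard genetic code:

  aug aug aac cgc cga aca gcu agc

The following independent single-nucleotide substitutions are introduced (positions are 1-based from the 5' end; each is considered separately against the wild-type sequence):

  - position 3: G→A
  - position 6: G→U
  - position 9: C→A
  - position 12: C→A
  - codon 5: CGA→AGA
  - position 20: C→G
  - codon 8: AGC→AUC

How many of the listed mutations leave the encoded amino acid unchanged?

Codon 1: AUG (Met) → AUA (Ile) — missense.
Codon 2: AUG (Met) → AUU (Ile) — missense.
Codon 3: AAC (Asn) → AAA (Lys) — missense.
Codon 4: CGC (Arg) → CGA (Arg) — synonymous.
Codon 5: CGA (Arg) → AGA (Arg) — synonymous.
Codon 7: GCU (Ala) → GGU (Gly) — missense.
Codon 8: AGC (Ser) → AUC (Ile) — missense.
Synonymous: 2 of 7.

2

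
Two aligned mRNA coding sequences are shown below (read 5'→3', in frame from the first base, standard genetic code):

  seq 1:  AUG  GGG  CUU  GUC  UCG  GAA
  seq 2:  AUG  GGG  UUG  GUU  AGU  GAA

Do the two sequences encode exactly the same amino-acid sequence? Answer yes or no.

Codon 1: AUG Met / AUG Met — identical.
Codon 2: GGG Gly / GGG Gly — identical.
Codon 3: CUU Leu / UUG Leu — synonymous.
Codon 4: GUC Val / GUU Val — synonymous.
Codon 5: UCG Ser / AGU Ser — synonymous.
Codon 6: GAA Glu / GAA Glu — identical.
Nonsynonymous differences: 0 → same protein.

yes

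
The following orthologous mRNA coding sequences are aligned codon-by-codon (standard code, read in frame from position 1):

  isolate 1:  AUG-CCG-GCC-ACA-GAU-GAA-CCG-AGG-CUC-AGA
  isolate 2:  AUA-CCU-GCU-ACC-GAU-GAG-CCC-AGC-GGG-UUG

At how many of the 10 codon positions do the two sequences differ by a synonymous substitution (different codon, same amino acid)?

Codon 1: AUG Met / AUA Ile — nonsynonymous.
Codon 2: CCG Pro / CCU Pro — synonymous.
Codon 3: GCC Ala / GCU Ala — synonymous.
Codon 4: ACA Thr / ACC Thr — synonymous.
Codon 5: GAU Asp / GAU Asp — identical.
Codon 6: GAA Glu / GAG Glu — synonymous.
Codon 7: CCG Pro / CCC Pro — synonymous.
Codon 8: AGG Arg / AGC Ser — nonsynonymous.
Codon 9: CUC Leu / GGG Gly — nonsynonymous.
Codon 10: AGA Arg / UUG Leu — nonsynonymous.
Synonymous differences: 5.

5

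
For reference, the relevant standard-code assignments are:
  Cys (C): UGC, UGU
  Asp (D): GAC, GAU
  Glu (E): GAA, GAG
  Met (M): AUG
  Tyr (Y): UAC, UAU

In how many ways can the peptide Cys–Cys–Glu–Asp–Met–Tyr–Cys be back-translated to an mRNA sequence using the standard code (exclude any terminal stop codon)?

Cys: 2 codons.
Cys: 2 codons.
Glu: 2 codons.
Asp: 2 codons.
Met: 1 codon.
Tyr: 2 codons.
Cys: 2 codons.
2 × 2 × 2 × 2 × 1 × 2 × 2 = 64.

64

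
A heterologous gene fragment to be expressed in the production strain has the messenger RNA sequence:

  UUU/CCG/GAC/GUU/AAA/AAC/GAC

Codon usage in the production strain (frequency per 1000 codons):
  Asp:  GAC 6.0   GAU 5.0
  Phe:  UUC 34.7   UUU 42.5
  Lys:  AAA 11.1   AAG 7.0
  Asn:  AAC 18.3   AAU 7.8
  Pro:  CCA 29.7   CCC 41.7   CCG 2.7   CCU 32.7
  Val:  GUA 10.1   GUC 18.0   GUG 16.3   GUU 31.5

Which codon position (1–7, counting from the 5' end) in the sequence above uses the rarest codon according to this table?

Codon 1 UUU (Phe): 42.5 per 1000.
Codon 2 CCG (Pro): 2.7 per 1000.
Codon 3 GAC (Asp): 6.0 per 1000.
Codon 4 GUU (Val): 31.5 per 1000.
Codon 5 AAA (Lys): 11.1 per 1000.
Codon 6 AAC (Asn): 18.3 per 1000.
Codon 7 GAC (Asp): 6.0 per 1000.
Lowest frequency is 2.7 at codon 2.

2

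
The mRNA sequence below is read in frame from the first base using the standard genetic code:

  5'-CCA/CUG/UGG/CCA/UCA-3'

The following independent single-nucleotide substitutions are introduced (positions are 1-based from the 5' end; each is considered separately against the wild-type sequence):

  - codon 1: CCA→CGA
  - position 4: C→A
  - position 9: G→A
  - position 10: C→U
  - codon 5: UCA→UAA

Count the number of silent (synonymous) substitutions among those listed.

Codon 1: CCA (Pro) → CGA (Arg) — missense.
Codon 2: CUG (Leu) → AUG (Met) — missense.
Codon 3: UGG (Trp) → UGA (Stop) — nonsense.
Codon 4: CCA (Pro) → UCA (Ser) — missense.
Codon 5: UCA (Ser) → UAA (Stop) — nonsense.
Synonymous: 0 of 5.

0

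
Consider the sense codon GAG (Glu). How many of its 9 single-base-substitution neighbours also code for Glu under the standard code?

1

Position 1: none → 0 synonymous.
Position 2: none → 0 synonymous.
Position 3: GAA → 1 synonymous.
Total: 0 + 0 + 1 = 1.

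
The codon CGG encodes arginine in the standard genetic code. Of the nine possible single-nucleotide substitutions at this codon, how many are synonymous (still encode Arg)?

4

Position 1: AGG → 1 synonymous.
Position 2: none → 0 synonymous.
Position 3: CGU, CGC, CGA → 3 synonymous.
Total: 1 + 0 + 3 = 4.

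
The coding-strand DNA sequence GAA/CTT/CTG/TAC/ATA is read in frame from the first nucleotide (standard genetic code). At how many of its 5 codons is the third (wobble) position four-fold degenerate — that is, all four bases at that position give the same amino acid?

Codon 1 GAA (Glu): third position 2-fold.
Codon 2 CTT (Leu): third position 4-fold.
Codon 3 CTG (Leu): third position 4-fold.
Codon 4 TAC (Tyr): third position 2-fold.
Codon 5 ATA (Ile): third position 3-fold.
Four-fold degenerate third positions: 2.

2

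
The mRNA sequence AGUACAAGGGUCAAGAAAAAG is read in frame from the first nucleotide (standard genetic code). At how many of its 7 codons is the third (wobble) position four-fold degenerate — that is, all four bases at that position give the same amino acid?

Codon 1 AGU (Ser): third position 2-fold.
Codon 2 ACA (Thr): third position 4-fold.
Codon 3 AGG (Arg): third position 2-fold.
Codon 4 GUC (Val): third position 4-fold.
Codon 5 AAG (Lys): third position 2-fold.
Codon 6 AAA (Lys): third position 2-fold.
Codon 7 AAG (Lys): third position 2-fold.
Four-fold degenerate third positions: 2.

2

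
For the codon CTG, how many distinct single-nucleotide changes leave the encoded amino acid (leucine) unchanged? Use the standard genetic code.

4

Position 1: TTG → 1 synonymous.
Position 2: none → 0 synonymous.
Position 3: CTT, CTC, CTA → 3 synonymous.
Total: 1 + 0 + 3 = 4.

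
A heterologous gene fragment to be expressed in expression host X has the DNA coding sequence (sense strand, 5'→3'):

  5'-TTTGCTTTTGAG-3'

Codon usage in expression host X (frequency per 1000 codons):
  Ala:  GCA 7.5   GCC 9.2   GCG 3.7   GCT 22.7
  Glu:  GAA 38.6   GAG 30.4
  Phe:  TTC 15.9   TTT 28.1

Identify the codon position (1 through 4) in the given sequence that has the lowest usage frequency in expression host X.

Codon 1 TTT (Phe): 28.1 per 1000.
Codon 2 GCT (Ala): 22.7 per 1000.
Codon 3 TTT (Phe): 28.1 per 1000.
Codon 4 GAG (Glu): 30.4 per 1000.
Lowest frequency is 22.7 at codon 2.

2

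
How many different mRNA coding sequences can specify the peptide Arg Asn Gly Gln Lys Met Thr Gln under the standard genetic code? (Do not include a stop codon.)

Arg: 6 codons.
Asn: 2 codons.
Gly: 4 codons.
Gln: 2 codons.
Lys: 2 codons.
Met: 1 codon.
Thr: 4 codons.
Gln: 2 codons.
6 × 2 × 4 × 2 × 2 × 1 × 4 × 2 = 1536.

1536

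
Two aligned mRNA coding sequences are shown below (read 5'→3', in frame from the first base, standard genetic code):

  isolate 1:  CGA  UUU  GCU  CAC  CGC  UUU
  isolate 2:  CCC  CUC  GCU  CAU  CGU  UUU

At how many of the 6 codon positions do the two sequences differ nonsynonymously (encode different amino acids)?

Codon 1: CGA Arg / CCC Pro — nonsynonymous.
Codon 2: UUU Phe / CUC Leu — nonsynonymous.
Codon 3: GCU Ala / GCU Ala — identical.
Codon 4: CAC His / CAU His — synonymous.
Codon 5: CGC Arg / CGU Arg — synonymous.
Codon 6: UUU Phe / UUU Phe — identical.
Nonsynonymous differences: 2.

2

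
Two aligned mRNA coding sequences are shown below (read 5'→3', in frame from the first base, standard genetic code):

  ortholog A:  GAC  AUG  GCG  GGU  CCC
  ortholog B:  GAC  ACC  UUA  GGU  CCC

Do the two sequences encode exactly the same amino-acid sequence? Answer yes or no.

no

Codon 1: GAC Asp / GAC Asp — identical.
Codon 2: AUG Met / ACC Thr — nonsynonymous.
Codon 3: GCG Ala / UUA Leu — nonsynonymous.
Codon 4: GGU Gly / GGU Gly — identical.
Codon 5: CCC Pro / CCC Pro — identical.
Nonsynonymous differences: 2 → different protein.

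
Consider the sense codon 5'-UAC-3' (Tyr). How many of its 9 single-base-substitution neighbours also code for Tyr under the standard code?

1

Position 1: none → 0 synonymous.
Position 2: none → 0 synonymous.
Position 3: UAU → 1 synonymous.
Total: 0 + 0 + 1 = 1.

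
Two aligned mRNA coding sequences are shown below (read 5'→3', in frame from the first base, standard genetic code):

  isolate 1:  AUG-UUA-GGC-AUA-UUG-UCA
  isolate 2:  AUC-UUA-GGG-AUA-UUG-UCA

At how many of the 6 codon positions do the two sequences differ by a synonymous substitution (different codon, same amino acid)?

1

Codon 1: AUG Met / AUC Ile — nonsynonymous.
Codon 2: UUA Leu / UUA Leu — identical.
Codon 3: GGC Gly / GGG Gly — synonymous.
Codon 4: AUA Ile / AUA Ile — identical.
Codon 5: UUG Leu / UUG Leu — identical.
Codon 6: UCA Ser / UCA Ser — identical.
Synonymous differences: 1.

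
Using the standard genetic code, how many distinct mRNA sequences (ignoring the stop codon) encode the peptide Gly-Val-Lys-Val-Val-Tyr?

1024

Gly: 4 codons.
Val: 4 codons.
Lys: 2 codons.
Val: 4 codons.
Val: 4 codons.
Tyr: 2 codons.
4 × 4 × 2 × 4 × 4 × 2 = 1024.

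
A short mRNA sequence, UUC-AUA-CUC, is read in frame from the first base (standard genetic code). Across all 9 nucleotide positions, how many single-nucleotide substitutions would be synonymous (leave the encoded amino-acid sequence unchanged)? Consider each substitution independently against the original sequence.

6

Codon 1 (UUC, Phe): 1 synonymous substitution.
Codon 2 (AUA, Ile): 2 synonymous substitutions.
Codon 3 (CUC, Leu): 3 synonymous substitutions.
Total: 1 + 2 + 3 = 6.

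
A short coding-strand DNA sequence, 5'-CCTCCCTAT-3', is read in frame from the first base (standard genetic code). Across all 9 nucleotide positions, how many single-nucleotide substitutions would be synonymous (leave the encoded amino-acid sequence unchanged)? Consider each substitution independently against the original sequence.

Codon 1 (CCT, Pro): 3 synonymous substitutions.
Codon 2 (CCC, Pro): 3 synonymous substitutions.
Codon 3 (TAT, Tyr): 1 synonymous substitution.
Total: 3 + 3 + 1 = 7.

7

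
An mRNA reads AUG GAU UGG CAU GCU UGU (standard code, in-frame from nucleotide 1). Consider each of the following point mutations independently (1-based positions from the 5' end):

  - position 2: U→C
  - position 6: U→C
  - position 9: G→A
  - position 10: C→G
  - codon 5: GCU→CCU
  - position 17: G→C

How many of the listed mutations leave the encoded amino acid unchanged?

Codon 1: AUG (Met) → ACG (Thr) — missense.
Codon 2: GAU (Asp) → GAC (Asp) — synonymous.
Codon 3: UGG (Trp) → UGA (Stop) — nonsense.
Codon 4: CAU (His) → GAU (Asp) — missense.
Codon 5: GCU (Ala) → CCU (Pro) — missense.
Codon 6: UGU (Cys) → UCU (Ser) — missense.
Synonymous: 1 of 6.

1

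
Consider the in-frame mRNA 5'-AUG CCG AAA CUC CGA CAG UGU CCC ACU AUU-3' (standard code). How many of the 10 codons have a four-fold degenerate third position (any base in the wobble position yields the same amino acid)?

Codon 1 AUG (Met): third position 1-fold.
Codon 2 CCG (Pro): third position 4-fold.
Codon 3 AAA (Lys): third position 2-fold.
Codon 4 CUC (Leu): third position 4-fold.
Codon 5 CGA (Arg): third position 4-fold.
Codon 6 CAG (Gln): third position 2-fold.
Codon 7 UGU (Cys): third position 2-fold.
Codon 8 CCC (Pro): third position 4-fold.
Codon 9 ACU (Thr): third position 4-fold.
Codon 10 AUU (Ile): third position 3-fold.
Four-fold degenerate third positions: 5.

5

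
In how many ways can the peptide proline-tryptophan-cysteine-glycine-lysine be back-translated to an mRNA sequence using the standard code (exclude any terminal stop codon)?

Pro: 4 codons.
Trp: 1 codon.
Cys: 2 codons.
Gly: 4 codons.
Lys: 2 codons.
4 × 1 × 2 × 4 × 2 = 64.

64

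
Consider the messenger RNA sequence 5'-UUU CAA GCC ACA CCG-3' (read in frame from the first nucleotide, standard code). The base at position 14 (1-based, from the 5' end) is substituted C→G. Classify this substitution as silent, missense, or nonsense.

Position 14 falls in codon 5: CCG → Pro.
After the substitution the codon is CGG → Arg.
Pro ≠ Arg, so this is a missense mutation.

missense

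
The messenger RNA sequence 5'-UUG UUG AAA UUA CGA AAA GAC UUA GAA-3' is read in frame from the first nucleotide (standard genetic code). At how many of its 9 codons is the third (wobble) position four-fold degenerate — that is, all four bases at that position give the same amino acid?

Codon 1 UUG (Leu): third position 2-fold.
Codon 2 UUG (Leu): third position 2-fold.
Codon 3 AAA (Lys): third position 2-fold.
Codon 4 UUA (Leu): third position 2-fold.
Codon 5 CGA (Arg): third position 4-fold.
Codon 6 AAA (Lys): third position 2-fold.
Codon 7 GAC (Asp): third position 2-fold.
Codon 8 UUA (Leu): third position 2-fold.
Codon 9 GAA (Glu): third position 2-fold.
Four-fold degenerate third positions: 1.

1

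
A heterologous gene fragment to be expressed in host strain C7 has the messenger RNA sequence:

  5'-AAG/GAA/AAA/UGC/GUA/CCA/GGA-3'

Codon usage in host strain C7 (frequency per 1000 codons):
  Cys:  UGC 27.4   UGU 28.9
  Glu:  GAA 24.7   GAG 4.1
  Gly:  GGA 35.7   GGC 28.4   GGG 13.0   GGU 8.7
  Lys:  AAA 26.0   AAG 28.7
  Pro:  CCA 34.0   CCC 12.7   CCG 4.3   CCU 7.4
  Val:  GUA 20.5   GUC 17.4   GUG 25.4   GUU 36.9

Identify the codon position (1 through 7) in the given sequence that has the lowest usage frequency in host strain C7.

5

Codon 1 AAG (Lys): 28.7 per 1000.
Codon 2 GAA (Glu): 24.7 per 1000.
Codon 3 AAA (Lys): 26.0 per 1000.
Codon 4 UGC (Cys): 27.4 per 1000.
Codon 5 GUA (Val): 20.5 per 1000.
Codon 6 CCA (Pro): 34.0 per 1000.
Codon 7 GGA (Gly): 35.7 per 1000.
Lowest frequency is 20.5 at codon 5.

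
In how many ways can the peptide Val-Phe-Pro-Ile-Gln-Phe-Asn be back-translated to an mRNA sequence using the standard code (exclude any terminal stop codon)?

768

Val: 4 codons.
Phe: 2 codons.
Pro: 4 codons.
Ile: 3 codons.
Gln: 2 codons.
Phe: 2 codons.
Asn: 2 codons.
4 × 2 × 4 × 3 × 2 × 2 × 2 = 768.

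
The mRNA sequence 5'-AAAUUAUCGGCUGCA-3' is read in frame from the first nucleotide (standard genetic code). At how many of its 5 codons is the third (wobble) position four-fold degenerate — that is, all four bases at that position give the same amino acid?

3

Codon 1 AAA (Lys): third position 2-fold.
Codon 2 UUA (Leu): third position 2-fold.
Codon 3 UCG (Ser): third position 4-fold.
Codon 4 GCU (Ala): third position 4-fold.
Codon 5 GCA (Ala): third position 4-fold.
Four-fold degenerate third positions: 3.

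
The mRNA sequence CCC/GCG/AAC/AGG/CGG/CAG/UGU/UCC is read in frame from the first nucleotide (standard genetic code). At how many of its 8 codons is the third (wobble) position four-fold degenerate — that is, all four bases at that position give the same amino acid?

Codon 1 CCC (Pro): third position 4-fold.
Codon 2 GCG (Ala): third position 4-fold.
Codon 3 AAC (Asn): third position 2-fold.
Codon 4 AGG (Arg): third position 2-fold.
Codon 5 CGG (Arg): third position 4-fold.
Codon 6 CAG (Gln): third position 2-fold.
Codon 7 UGU (Cys): third position 2-fold.
Codon 8 UCC (Ser): third position 4-fold.
Four-fold degenerate third positions: 4.

4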